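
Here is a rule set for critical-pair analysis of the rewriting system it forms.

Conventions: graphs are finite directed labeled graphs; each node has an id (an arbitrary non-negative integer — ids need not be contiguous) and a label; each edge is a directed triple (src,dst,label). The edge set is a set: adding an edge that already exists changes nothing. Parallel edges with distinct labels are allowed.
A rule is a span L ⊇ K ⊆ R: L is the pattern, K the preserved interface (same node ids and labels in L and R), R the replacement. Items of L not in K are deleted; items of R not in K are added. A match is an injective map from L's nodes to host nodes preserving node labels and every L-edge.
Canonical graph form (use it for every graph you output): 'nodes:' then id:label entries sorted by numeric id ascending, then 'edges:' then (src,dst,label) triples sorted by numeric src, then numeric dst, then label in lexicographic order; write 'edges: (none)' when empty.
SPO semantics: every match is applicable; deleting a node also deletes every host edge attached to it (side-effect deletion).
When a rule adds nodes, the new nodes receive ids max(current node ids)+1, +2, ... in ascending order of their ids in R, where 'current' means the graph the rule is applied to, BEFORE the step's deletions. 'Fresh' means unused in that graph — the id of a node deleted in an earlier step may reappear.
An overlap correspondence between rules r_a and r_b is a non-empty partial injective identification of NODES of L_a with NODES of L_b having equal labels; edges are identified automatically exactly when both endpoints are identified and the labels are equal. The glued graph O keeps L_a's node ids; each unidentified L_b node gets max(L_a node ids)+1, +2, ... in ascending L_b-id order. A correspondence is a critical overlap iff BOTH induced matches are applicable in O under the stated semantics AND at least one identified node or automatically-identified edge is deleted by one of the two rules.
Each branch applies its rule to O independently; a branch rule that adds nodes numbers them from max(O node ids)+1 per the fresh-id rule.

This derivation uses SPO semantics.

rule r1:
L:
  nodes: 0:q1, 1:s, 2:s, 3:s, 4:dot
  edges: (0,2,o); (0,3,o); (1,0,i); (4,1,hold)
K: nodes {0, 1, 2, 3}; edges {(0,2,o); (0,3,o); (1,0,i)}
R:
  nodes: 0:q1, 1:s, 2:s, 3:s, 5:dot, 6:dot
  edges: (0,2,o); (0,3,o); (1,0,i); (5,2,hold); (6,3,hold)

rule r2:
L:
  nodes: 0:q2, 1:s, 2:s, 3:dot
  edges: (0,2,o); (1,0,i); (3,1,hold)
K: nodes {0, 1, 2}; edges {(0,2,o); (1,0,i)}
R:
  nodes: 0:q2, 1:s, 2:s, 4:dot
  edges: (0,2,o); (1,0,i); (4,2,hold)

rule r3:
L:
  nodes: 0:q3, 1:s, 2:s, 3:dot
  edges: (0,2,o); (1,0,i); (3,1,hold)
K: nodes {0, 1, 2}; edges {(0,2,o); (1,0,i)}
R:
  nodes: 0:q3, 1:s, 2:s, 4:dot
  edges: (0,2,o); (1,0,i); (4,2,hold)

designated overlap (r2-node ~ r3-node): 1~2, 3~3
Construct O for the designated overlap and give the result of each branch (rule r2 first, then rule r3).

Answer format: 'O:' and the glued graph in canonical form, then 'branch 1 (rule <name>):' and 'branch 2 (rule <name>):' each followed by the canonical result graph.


O:
nodes: 0:q2, 1:s, 2:s, 3:dot, 4:q3, 5:s
edges: (0,2,o); (1,0,i); (3,1,hold); (3,5,hold); (4,1,o); (5,4,i)
branch 1 (rule r2):
nodes: 0:q2, 1:s, 2:s, 4:q3, 5:s, 6:dot
edges: (0,2,o); (1,0,i); (4,1,o); (5,4,i); (6,2,hold)
branch 2 (rule r3):
nodes: 0:q2, 1:s, 2:s, 4:q3, 5:s, 6:dot
edges: (0,2,o); (1,0,i); (4,1,o); (5,4,i); (6,1,hold)


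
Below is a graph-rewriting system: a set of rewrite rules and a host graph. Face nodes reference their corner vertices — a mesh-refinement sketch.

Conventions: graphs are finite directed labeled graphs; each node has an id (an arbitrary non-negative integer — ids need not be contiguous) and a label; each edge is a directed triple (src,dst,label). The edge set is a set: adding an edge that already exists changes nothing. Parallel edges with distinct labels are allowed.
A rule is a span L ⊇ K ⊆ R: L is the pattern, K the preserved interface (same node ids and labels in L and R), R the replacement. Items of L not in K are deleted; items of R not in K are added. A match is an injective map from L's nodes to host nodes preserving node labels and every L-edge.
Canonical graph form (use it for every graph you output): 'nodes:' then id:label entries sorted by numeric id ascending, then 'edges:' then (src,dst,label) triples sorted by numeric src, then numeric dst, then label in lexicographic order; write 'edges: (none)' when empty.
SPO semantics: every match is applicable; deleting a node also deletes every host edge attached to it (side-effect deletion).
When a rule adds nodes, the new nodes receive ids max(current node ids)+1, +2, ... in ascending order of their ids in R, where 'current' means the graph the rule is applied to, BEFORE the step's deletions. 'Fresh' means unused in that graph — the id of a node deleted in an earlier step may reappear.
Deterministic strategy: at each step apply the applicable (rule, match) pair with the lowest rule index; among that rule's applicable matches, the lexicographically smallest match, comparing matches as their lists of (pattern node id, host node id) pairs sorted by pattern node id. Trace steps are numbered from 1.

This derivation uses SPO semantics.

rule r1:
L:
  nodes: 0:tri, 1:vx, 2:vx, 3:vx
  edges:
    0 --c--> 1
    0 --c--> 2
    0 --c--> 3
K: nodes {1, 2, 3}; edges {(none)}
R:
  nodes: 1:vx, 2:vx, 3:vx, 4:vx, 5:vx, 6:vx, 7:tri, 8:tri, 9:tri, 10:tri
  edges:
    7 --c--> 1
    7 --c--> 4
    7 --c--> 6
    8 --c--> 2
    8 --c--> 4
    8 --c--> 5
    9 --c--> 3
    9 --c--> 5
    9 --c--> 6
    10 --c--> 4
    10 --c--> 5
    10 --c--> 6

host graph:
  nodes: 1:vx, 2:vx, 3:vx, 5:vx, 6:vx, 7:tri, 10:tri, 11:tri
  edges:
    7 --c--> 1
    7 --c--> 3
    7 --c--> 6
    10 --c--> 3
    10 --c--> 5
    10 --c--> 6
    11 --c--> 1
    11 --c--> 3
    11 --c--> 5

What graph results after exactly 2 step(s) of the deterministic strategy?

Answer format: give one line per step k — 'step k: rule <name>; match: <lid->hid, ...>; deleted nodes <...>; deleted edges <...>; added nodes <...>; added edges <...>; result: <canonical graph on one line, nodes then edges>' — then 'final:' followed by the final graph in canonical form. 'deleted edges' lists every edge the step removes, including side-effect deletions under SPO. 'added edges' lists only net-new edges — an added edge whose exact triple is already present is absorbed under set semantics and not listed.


step 1: rule r1; match: 0->7, 1->1, 2->3, 3->6; deleted nodes 7; deleted edges (7,1,c); (7,3,c); (7,6,c); added nodes 12, 13, 14, 15, 16, 17, 18; added edges (15,1,c); (15,12,c); (15,14,c); (16,3,c); (16,12,c); (16,13,c); (17,6,c); (17,13,c); (17,14,c); (18,12,c); (18,13,c); (18,14,c); result: nodes: 1:vx, 2:vx, 3:vx, 5:vx, 6:vx, 10:tri, 11:tri, 12:vx, 13:vx, 14:vx, 15:tri, 16:tri, 17:tri, 18:tri edges: (10,3,c); (10,5,c); (10,6,c); (11,1,c); (11,3,c); (11,5,c); (15,1,c); (15,12,c); (15,14,c); (16,3,c); (16,12,c); (16,13,c); (17,6,c); (17,13,c); (17,14,c); (18,12,c); (18,13,c); (18,14,c)
step 2: rule r1; match: 0->10, 1->3, 2->5, 3->6; deleted nodes 10; deleted edges (10,3,c); (10,5,c); (10,6,c); added nodes 19, 20, 21, 22, 23, 24, 25; added edges (22,3,c); (22,19,c); (22,21,c); (23,5,c); (23,19,c); (23,20,c); (24,6,c); (24,20,c); (24,21,c); (25,19,c); (25,20,c); (25,21,c); result: nodes: 1:vx, 2:vx, 3:vx, 5:vx, 6:vx, 11:tri, 12:vx, 13:vx, 14:vx, 15:tri, 16:tri, 17:tri, 18:tri, 19:vx, 20:vx, 21:vx, 22:tri, 23:tri, 24:tri, 25:tri edges: (11,1,c); (11,3,c); (11,5,c); (15,1,c); (15,12,c); (15,14,c); (16,3,c); (16,12,c); (16,13,c); (17,6,c); (17,13,c); (17,14,c); (18,12,c); (18,13,c); (18,14,c); (22,3,c); (22,19,c); (22,21,c); (23,5,c); (23,19,c); (23,20,c); (24,6,c); (24,20,c); (24,21,c); (25,19,c); (25,20,c); (25,21,c)
final:
nodes: 1:vx, 2:vx, 3:vx, 5:vx, 6:vx, 11:tri, 12:vx, 13:vx, 14:vx, 15:tri, 16:tri, 17:tri, 18:tri, 19:vx, 20:vx, 21:vx, 22:tri, 23:tri, 24:tri, 25:tri
edges: (11,1,c); (11,3,c); (11,5,c); (15,1,c); (15,12,c); (15,14,c); (16,3,c); (16,12,c); (16,13,c); (17,6,c); (17,13,c); (17,14,c); (18,12,c); (18,13,c); (18,14,c); (22,3,c); (22,19,c); (22,21,c); (23,5,c); (23,19,c); (23,20,c); (24,6,c); (24,20,c); (24,21,c); (25,19,c); (25,20,c); (25,21,c)


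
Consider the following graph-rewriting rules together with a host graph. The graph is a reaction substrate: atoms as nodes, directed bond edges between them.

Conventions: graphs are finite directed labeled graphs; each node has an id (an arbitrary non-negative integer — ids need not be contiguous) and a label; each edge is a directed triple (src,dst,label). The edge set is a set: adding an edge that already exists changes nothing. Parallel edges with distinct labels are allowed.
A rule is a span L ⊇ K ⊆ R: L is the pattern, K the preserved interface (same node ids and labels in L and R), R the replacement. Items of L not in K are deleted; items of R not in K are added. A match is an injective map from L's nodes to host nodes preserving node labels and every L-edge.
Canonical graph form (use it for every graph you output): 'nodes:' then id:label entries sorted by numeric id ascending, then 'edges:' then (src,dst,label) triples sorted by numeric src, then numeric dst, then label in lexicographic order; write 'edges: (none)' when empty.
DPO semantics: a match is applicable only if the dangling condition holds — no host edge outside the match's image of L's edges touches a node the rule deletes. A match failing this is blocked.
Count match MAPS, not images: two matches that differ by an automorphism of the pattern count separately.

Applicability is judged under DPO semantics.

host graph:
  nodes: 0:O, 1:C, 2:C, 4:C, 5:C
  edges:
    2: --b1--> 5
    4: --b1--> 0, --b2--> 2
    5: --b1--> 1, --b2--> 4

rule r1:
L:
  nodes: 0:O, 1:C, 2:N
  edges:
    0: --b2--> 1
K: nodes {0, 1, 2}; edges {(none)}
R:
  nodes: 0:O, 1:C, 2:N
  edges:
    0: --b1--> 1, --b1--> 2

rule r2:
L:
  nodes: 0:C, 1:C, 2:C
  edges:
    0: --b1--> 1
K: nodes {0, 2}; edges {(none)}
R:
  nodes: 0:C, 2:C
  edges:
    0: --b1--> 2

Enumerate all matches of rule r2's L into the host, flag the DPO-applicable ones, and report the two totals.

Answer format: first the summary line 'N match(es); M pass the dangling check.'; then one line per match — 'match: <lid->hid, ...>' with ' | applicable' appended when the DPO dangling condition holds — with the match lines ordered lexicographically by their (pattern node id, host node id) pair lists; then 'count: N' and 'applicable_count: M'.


4 match(es); 2 pass the dangling check.
match: 0->2, 1->5, 2->1
match: 0->2, 1->5, 2->4
match: 0->5, 1->1, 2->2 | applicable
match: 0->5, 1->1, 2->4 | applicable
count: 4
applicable_count: 2


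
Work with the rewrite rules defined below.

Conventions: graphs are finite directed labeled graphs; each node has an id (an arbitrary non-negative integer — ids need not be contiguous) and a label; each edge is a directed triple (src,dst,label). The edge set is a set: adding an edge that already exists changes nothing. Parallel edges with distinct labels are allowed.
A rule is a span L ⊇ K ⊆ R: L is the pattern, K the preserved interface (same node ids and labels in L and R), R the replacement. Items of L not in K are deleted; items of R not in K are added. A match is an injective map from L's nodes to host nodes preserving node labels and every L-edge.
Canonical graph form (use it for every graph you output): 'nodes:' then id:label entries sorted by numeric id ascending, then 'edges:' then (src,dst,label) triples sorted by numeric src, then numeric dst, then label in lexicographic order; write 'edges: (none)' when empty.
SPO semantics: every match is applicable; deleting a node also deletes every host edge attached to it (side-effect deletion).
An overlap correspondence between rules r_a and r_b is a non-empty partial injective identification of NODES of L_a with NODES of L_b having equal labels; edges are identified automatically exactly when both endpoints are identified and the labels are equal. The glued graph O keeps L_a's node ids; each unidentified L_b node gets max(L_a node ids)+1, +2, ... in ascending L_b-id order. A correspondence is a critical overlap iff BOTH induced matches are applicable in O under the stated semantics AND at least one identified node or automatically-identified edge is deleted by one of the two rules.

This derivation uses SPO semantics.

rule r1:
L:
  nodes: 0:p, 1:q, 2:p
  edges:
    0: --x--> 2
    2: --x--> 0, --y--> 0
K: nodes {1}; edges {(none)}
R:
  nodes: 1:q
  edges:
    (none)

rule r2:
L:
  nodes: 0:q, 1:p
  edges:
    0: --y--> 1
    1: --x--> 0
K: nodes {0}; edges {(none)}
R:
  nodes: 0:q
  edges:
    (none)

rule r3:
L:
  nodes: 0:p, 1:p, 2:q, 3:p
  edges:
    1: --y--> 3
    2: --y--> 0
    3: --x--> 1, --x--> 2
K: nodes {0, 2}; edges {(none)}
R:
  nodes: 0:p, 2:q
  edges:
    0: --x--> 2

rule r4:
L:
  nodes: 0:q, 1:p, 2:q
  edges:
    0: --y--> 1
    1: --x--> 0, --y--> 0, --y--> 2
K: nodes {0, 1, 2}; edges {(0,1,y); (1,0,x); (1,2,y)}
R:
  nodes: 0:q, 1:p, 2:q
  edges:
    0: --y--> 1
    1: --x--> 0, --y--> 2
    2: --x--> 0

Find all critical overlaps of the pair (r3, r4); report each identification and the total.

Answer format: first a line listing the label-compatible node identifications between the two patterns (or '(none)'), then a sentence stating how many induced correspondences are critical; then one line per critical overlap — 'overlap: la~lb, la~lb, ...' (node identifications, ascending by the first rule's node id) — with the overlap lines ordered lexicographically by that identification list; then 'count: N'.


label-compatible node identifications between L(r3) and L(r4): 0~1, 1~1, 2~0, 2~2, 3~1
7 of the induced correspondences are critical overlaps of r3 and r4.
overlap: 0~1, 2~0
overlap: 1~1
overlap: 1~1, 2~0
overlap: 1~1, 2~2
overlap: 2~0, 3~1
overlap: 2~2, 3~1
overlap: 3~1
count: 7


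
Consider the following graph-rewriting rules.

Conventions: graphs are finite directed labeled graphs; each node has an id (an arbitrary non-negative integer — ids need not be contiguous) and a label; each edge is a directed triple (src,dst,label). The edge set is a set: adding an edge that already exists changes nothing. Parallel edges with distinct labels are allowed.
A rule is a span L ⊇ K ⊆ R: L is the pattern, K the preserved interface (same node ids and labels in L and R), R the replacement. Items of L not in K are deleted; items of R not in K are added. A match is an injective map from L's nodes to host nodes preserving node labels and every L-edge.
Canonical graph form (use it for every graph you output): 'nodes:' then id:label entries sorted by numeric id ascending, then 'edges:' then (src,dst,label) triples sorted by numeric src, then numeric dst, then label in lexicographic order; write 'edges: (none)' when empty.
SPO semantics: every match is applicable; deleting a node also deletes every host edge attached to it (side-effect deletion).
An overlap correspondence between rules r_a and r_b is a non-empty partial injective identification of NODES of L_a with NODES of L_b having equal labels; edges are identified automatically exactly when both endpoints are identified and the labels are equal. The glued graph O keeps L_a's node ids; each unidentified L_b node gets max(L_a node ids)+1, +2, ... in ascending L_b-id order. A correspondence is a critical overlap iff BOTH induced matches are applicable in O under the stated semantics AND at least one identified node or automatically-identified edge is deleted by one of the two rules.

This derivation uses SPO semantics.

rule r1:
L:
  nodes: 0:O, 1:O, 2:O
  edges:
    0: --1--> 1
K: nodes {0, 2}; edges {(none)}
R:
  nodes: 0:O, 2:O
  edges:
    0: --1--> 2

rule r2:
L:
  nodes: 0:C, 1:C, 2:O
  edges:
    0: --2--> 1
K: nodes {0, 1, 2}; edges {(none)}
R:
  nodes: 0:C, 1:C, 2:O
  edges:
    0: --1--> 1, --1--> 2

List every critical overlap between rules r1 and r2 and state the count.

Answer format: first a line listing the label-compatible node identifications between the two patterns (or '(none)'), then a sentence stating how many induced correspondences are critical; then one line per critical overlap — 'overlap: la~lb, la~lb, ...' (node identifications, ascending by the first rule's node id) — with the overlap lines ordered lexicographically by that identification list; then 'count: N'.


label-compatible node identifications between L(r1) and L(r2): 0~2, 1~2, 2~2
1 of the induced correspondences is a critical overlap of r1 and r2.
overlap: 1~2
count: 1


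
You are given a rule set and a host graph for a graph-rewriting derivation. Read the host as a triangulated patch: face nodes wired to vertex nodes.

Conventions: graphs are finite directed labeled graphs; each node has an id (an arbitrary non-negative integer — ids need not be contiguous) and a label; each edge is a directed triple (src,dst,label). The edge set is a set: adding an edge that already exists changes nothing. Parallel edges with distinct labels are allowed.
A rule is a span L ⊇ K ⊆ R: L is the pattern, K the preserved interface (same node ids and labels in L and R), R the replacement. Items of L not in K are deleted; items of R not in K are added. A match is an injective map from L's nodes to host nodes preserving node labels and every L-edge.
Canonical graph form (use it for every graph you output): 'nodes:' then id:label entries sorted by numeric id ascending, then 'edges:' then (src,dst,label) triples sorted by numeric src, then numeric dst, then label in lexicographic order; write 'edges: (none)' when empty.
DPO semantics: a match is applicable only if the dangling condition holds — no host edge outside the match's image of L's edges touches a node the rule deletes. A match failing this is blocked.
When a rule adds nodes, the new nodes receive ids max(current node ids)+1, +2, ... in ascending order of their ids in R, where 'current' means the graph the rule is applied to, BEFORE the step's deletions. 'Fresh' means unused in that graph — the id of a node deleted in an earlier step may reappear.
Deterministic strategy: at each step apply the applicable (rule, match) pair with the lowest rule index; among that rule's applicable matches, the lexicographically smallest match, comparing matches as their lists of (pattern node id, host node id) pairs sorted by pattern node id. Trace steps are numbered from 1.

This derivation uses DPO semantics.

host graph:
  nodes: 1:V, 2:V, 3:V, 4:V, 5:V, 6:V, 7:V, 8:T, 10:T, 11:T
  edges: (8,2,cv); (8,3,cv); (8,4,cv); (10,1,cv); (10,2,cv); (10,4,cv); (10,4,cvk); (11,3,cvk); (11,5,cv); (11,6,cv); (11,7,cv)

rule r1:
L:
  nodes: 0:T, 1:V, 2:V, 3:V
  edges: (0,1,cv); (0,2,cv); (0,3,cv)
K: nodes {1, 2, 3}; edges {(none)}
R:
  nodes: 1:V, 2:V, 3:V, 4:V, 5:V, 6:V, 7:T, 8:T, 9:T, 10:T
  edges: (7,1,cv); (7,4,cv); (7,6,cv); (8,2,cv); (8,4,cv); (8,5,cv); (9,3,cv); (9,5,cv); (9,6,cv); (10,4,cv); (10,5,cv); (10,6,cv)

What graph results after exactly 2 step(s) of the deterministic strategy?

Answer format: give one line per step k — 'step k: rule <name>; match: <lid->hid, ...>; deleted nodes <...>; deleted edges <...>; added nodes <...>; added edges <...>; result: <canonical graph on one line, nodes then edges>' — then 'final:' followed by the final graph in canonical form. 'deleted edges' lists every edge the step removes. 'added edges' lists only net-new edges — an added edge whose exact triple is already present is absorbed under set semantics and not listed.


step 1: rule r1; match: 0->8, 1->2, 2->3, 3->4; deleted nodes 8; deleted edges (8,2,cv); (8,3,cv); (8,4,cv); added nodes 12, 13, 14, 15, 16, 17, 18; added edges (15,2,cv); (15,12,cv); (15,14,cv); (16,3,cv); (16,12,cv); (16,13,cv); (17,4,cv); (17,13,cv); (17,14,cv); (18,12,cv); (18,13,cv); (18,14,cv); result: nodes: 1:V, 2:V, 3:V, 4:V, 5:V, 6:V, 7:V, 10:T, 11:T, 12:V, 13:V, 14:V, 15:T, 16:T, 17:T, 18:T edges: (10,1,cv); (10,2,cv); (10,4,cv); (10,4,cvk); (11,3,cvk); (11,5,cv); (11,6,cv); (11,7,cv); (15,2,cv); (15,12,cv); (15,14,cv); (16,3,cv); (16,12,cv); (16,13,cv); (17,4,cv); (17,13,cv); (17,14,cv); (18,12,cv); (18,13,cv); (18,14,cv)
step 2: rule r1; match: 0->15, 1->2, 2->12, 3->14; deleted nodes 15; deleted edges (15,2,cv); (15,12,cv); (15,14,cv); added nodes 19, 20, 21, 22, 23, 24, 25; added edges (22,2,cv); (22,19,cv); (22,21,cv); (23,12,cv); (23,19,cv); (23,20,cv); (24,14,cv); (24,20,cv); (24,21,cv); (25,19,cv); (25,20,cv); (25,21,cv); result: nodes: 1:V, 2:V, 3:V, 4:V, 5:V, 6:V, 7:V, 10:T, 11:T, 12:V, 13:V, 14:V, 16:T, 17:T, 18:T, 19:V, 20:V, 21:V, 22:T, 23:T, 24:T, 25:T edges: (10,1,cv); (10,2,cv); (10,4,cv); (10,4,cvk); (11,3,cvk); (11,5,cv); (11,6,cv); (11,7,cv); (16,3,cv); (16,12,cv); (16,13,cv); (17,4,cv); (17,13,cv); (17,14,cv); (18,12,cv); (18,13,cv); (18,14,cv); (22,2,cv); (22,19,cv); (22,21,cv); (23,12,cv); (23,19,cv); (23,20,cv); (24,14,cv); (24,20,cv); (24,21,cv); (25,19,cv); (25,20,cv); (25,21,cv)
final:
nodes: 1:V, 2:V, 3:V, 4:V, 5:V, 6:V, 7:V, 10:T, 11:T, 12:V, 13:V, 14:V, 16:T, 17:T, 18:T, 19:V, 20:V, 21:V, 22:T, 23:T, 24:T, 25:T
edges: (10,1,cv); (10,2,cv); (10,4,cv); (10,4,cvk); (11,3,cvk); (11,5,cv); (11,6,cv); (11,7,cv); (16,3,cv); (16,12,cv); (16,13,cv); (17,4,cv); (17,13,cv); (17,14,cv); (18,12,cv); (18,13,cv); (18,14,cv); (22,2,cv); (22,19,cv); (22,21,cv); (23,12,cv); (23,19,cv); (23,20,cv); (24,14,cv); (24,20,cv); (24,21,cv); (25,19,cv); (25,20,cv); (25,21,cv)


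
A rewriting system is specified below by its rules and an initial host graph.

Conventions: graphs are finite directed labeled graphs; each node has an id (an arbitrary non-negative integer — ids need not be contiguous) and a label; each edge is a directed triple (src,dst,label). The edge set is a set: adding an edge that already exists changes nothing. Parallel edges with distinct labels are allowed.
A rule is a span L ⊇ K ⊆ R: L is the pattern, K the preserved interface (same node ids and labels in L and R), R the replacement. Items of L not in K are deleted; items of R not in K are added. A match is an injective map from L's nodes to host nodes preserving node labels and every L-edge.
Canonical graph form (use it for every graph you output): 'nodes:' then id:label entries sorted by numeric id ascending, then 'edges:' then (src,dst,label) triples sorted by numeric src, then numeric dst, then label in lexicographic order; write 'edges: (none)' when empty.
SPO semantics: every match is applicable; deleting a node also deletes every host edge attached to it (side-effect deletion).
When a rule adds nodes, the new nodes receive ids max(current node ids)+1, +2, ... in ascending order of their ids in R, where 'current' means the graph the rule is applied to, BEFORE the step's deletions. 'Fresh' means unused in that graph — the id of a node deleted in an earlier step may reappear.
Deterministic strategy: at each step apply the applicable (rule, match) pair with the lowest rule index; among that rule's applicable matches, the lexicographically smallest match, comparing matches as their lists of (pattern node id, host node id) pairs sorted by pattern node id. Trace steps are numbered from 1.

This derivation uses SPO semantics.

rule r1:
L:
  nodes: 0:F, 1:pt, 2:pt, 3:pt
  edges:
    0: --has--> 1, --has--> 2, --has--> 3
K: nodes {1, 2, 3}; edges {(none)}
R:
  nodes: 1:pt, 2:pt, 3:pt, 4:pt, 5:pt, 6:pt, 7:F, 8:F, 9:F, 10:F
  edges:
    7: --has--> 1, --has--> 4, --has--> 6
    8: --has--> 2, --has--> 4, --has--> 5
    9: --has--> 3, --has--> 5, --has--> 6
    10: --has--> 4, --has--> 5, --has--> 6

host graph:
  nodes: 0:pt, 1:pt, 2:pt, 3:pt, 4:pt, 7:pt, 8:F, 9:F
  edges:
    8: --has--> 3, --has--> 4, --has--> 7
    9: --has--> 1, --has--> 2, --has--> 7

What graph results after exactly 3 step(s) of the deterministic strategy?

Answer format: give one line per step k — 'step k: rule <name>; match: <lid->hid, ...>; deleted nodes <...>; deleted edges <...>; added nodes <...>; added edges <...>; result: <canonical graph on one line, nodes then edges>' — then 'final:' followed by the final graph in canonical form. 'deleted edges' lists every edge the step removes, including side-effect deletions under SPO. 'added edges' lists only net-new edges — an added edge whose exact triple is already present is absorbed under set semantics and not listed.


step 1: rule r1; match: 0->8, 1->3, 2->4, 3->7; deleted nodes 8; deleted edges (8,3,has); (8,4,has); (8,7,has); added nodes 10, 11, 12, 13, 14, 15, 16; added edges (13,3,has); (13,10,has); (13,12,has); (14,4,has); (14,10,has); (14,11,has); (15,7,has); (15,11,has); (15,12,has); (16,10,has); (16,11,has); (16,12,has); result: nodes: 0:pt, 1:pt, 2:pt, 3:pt, 4:pt, 7:pt, 9:F, 10:pt, 11:pt, 12:pt, 13:F, 14:F, 15:F, 16:F edges: (9,1,has); (9,2,has); (9,7,has); (13,3,has); (13,10,has); (13,12,has); (14,4,has); (14,10,has); (14,11,has); (15,7,has); (15,11,has); (15,12,has); (16,10,has); (16,11,has); (16,12,has)
step 2: rule r1; match: 0->9, 1->1, 2->2, 3->7; deleted nodes 9; deleted edges (9,1,has); (9,2,has); (9,7,has); added nodes 17, 18, 19, 20, 21, 22, 23; added edges (20,1,has); (20,17,has); (20,19,has); (21,2,has); (21,17,has); (21,18,has); (22,7,has); (22,18,has); (22,19,has); (23,17,has); (23,18,has); (23,19,has); result: nodes: 0:pt, 1:pt, 2:pt, 3:pt, 4:pt, 7:pt, 10:pt, 11:pt, 12:pt, 13:F, 14:F, 15:F, 16:F, 17:pt, 18:pt, 19:pt, 20:F, 21:F, 22:F, 23:F edges: (13,3,has); (13,10,has); (13,12,has); (14,4,has); (14,10,has); (14,11,has); (15,7,has); (15,11,has); (15,12,has); (16,10,has); (16,11,has); (16,12,has); (20,1,has); (20,17,has); (20,19,has); (21,2,has); (21,17,has); (21,18,has); (22,7,has); (22,18,has); (22,19,has); (23,17,has); (23,18,has); (23,19,has)
step 3: rule r1; match: 0->13, 1->3, 2->10, 3->12; deleted nodes 13; deleted edges (13,3,has); (13,10,has); (13,12,has); added nodes 24, 25, 26, 27, 28, 29, 30; added edges (27,3,has); (27,24,has); (27,26,has); (28,10,has); (28,24,has); (28,25,has); (29,12,has); (29,25,has); (29,26,has); (30,24,has); (30,25,has); (30,26,has); result: nodes: 0:pt, 1:pt, 2:pt, 3:pt, 4:pt, 7:pt, 10:pt, 11:pt, 12:pt, 14:F, 15:F, 16:F, 17:pt, 18:pt, 19:pt, 20:F, 21:F, 22:F, 23:F, 24:pt, 25:pt, 26:pt, 27:F, 28:F, 29:F, 30:F edges: (14,4,has); (14,10,has); (14,11,has); (15,7,has); (15,11,has); (15,12,has); (16,10,has); (16,11,has); (16,12,has); (20,1,has); (20,17,has); (20,19,has); (21,2,has); (21,17,has); (21,18,has); (22,7,has); (22,18,has); (22,19,has); (23,17,has); (23,18,has); (23,19,has); (27,3,has); (27,24,has); (27,26,has); (28,10,has); (28,24,has); (28,25,has); (29,12,has); (29,25,has); (29,26,has); (30,24,has); (30,25,has); (30,26,has)
final:
nodes: 0:pt, 1:pt, 2:pt, 3:pt, 4:pt, 7:pt, 10:pt, 11:pt, 12:pt, 14:F, 15:F, 16:F, 17:pt, 18:pt, 19:pt, 20:F, 21:F, 22:F, 23:F, 24:pt, 25:pt, 26:pt, 27:F, 28:F, 29:F, 30:F
edges: (14,4,has); (14,10,has); (14,11,has); (15,7,has); (15,11,has); (15,12,has); (16,10,has); (16,11,has); (16,12,has); (20,1,has); (20,17,has); (20,19,has); (21,2,has); (21,17,has); (21,18,has); (22,7,has); (22,18,has); (22,19,has); (23,17,has); (23,18,has); (23,19,has); (27,3,has); (27,24,has); (27,26,has); (28,10,has); (28,24,has); (28,25,has); (29,12,has); (29,25,has); (29,26,has); (30,24,has); (30,25,has); (30,26,has)


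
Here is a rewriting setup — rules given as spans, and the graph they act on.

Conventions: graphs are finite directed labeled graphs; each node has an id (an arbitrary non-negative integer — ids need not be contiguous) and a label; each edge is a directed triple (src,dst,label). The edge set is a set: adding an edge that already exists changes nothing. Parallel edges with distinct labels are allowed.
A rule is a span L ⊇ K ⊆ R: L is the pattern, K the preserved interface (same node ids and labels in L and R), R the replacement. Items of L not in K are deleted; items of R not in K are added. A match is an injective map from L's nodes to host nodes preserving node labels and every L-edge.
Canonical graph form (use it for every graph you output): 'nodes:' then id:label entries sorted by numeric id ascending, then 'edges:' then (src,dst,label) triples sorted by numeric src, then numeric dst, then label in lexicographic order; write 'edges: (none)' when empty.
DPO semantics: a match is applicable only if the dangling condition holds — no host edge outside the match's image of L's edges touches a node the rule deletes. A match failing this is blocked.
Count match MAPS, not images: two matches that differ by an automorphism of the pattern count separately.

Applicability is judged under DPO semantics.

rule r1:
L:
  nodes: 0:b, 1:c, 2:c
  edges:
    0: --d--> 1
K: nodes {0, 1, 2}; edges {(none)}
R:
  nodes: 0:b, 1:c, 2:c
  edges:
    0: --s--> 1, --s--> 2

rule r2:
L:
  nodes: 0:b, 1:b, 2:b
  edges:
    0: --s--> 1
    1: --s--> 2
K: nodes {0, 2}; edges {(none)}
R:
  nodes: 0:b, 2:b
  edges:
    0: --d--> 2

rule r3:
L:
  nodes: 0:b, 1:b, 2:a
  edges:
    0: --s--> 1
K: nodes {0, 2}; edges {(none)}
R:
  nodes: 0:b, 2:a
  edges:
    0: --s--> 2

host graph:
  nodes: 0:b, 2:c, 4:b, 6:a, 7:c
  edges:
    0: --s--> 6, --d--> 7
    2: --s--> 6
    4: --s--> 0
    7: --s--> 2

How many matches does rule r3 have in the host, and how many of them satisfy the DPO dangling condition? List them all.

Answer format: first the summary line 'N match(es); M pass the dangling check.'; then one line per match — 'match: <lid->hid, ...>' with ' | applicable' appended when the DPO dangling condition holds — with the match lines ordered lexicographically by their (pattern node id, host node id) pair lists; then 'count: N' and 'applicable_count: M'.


1 match(es); 0 pass the dangling check.
match: 0->4, 1->0, 2->6
count: 1
applicable_count: 0


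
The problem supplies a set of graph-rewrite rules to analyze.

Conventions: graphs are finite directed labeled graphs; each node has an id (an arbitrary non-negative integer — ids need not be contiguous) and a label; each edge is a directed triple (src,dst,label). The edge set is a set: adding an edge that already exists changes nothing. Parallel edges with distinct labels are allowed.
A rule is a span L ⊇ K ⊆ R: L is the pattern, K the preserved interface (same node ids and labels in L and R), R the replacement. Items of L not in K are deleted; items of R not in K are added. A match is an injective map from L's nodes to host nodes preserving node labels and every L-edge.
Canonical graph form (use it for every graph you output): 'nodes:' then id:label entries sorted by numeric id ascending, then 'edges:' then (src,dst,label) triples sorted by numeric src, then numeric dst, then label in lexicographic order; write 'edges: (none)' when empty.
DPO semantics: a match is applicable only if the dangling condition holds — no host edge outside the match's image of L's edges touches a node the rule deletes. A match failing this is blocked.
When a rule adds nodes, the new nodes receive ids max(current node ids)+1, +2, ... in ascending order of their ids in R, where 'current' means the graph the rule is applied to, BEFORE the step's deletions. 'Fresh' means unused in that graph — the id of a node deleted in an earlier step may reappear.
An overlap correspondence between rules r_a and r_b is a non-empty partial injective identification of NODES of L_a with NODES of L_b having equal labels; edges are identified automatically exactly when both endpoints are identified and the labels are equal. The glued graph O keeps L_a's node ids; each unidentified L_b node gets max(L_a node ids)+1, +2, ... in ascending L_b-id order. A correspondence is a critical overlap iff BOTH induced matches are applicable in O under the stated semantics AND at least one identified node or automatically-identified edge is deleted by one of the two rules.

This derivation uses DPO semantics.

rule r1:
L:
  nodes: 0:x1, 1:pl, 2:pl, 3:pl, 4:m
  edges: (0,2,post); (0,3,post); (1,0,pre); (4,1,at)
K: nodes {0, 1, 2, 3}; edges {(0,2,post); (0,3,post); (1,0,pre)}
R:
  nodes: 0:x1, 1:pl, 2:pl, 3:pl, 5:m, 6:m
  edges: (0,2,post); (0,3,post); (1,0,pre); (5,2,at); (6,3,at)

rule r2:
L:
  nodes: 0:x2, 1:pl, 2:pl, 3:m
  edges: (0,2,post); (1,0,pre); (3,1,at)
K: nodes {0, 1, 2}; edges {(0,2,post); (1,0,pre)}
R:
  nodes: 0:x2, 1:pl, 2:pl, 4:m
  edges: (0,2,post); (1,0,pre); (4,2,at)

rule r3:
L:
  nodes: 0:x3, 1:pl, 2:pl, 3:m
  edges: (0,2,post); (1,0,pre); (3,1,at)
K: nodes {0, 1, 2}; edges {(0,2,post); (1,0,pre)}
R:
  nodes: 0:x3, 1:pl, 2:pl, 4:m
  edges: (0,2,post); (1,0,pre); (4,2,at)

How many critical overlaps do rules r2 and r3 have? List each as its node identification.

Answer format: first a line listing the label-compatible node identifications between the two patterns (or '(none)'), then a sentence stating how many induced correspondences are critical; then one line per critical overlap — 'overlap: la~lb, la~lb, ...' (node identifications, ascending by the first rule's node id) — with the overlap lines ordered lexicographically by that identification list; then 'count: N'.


label-compatible node identifications between L(r2) and L(r3): 1~1, 1~2, 2~1, 2~2, 3~3
2 of the induced correspondences are critical overlaps of r2 and r3.
overlap: 1~1, 2~2, 3~3
overlap: 1~1, 3~3
count: 2


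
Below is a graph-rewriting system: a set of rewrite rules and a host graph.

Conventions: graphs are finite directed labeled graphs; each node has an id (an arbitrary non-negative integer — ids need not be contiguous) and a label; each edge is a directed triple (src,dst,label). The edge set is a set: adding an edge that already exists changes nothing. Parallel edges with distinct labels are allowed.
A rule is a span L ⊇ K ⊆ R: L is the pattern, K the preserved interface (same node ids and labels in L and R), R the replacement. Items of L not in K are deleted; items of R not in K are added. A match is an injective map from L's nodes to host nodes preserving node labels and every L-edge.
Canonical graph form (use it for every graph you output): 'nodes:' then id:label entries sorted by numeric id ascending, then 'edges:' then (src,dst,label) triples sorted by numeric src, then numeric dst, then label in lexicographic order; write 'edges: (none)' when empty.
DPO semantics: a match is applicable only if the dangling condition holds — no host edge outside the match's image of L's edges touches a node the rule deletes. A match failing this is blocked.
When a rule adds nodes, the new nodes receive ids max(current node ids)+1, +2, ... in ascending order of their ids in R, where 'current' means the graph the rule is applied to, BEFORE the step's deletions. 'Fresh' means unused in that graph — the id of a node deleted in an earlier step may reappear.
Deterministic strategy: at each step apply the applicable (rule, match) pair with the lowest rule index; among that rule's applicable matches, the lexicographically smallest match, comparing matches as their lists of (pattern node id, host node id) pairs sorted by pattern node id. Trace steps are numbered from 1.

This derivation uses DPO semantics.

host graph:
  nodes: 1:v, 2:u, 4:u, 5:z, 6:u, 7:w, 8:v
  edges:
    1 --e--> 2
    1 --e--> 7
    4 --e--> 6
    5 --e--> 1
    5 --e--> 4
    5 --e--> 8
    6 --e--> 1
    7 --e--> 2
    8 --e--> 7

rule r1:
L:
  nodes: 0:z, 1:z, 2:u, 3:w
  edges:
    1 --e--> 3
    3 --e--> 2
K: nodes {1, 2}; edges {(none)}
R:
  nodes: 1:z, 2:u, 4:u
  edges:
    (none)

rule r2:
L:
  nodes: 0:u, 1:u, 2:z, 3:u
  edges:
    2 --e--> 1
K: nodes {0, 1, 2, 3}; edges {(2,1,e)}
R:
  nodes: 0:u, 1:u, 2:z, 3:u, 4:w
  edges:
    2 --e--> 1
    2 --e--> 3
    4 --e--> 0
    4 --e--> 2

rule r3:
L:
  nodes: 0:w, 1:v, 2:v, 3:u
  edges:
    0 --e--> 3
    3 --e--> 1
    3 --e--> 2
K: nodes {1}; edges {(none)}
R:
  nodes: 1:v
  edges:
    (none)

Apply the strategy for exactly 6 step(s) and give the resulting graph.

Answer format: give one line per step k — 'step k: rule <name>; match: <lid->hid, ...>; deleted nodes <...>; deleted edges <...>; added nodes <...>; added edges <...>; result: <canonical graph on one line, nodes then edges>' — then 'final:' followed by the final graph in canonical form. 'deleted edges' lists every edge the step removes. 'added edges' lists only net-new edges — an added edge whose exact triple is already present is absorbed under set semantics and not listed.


step 1: rule r2; match: 0->2, 1->4, 2->5, 3->6; deleted nodes (none); deleted edges (none); added nodes 9; added edges (5,6,e); (9,2,e); (9,5,e); result: nodes: 1:v, 2:u, 4:u, 5:z, 6:u, 7:w, 8:v, 9:w edges: (1,2,e); (1,7,e); (4,6,e); (5,1,e); (5,4,e); (5,6,e); (5,8,e); (6,1,e); (7,2,e); (8,7,e); (9,2,e); (9,5,e)
step 2: rule r2; match: 0->2, 1->4, 2->5, 3->6; deleted nodes (none); deleted edges (none); added nodes 10; added edges (10,2,e); (10,5,e); result: nodes: 1:v, 2:u, 4:u, 5:z, 6:u, 7:w, 8:v, 9:w, 10:w edges: (1,2,e); (1,7,e); (4,6,e); (5,1,e); (5,4,e); (5,6,e); (5,8,e); (6,1,e); (7,2,e); (8,7,e); (9,2,e); (9,5,e); (10,2,e); (10,5,e)
step 3: rule r2; match: 0->2, 1->4, 2->5, 3->6; deleted nodes (none); deleted edges (none); added nodes 11; added edges (11,2,e); (11,5,e); result: nodes: 1:v, 2:u, 4:u, 5:z, 6:u, 7:w, 8:v, 9:w, 10:w, 11:w edges: (1,2,e); (1,7,e); (4,6,e); (5,1,e); (5,4,e); (5,6,e); (5,8,e); (6,1,e); (7,2,e); (8,7,e); (9,2,e); (9,5,e); (10,2,e); (10,5,e); (11,2,e); (11,5,e)
step 4: rule r2; match: 0->2, 1->4, 2->5, 3->6; deleted nodes (none); deleted edges (none); added nodes 12; added edges (12,2,e); (12,5,e); result: nodes: 1:v, 2:u, 4:u, 5:z, 6:u, 7:w, 8:v, 9:w, 10:w, 11:w, 12:w edges: (1,2,e); (1,7,e); (4,6,e); (5,1,e); (5,4,e); (5,6,e); (5,8,e); (6,1,e); (7,2,e); (8,7,e); (9,2,e); (9,5,e); (10,2,e); (10,5,e); (11,2,e); (11,5,e); (12,2,e); (12,5,e)
step 5: rule r2; match: 0->2, 1->4, 2->5, 3->6; deleted nodes (none); deleted edges (none); added nodes 13; added edges (13,2,e); (13,5,e); result: nodes: 1:v, 2:u, 4:u, 5:z, 6:u, 7:w, 8:v, 9:w, 10:w, 11:w, 12:w, 13:w edges: (1,2,e); (1,7,e); (4,6,e); (5,1,e); (5,4,e); (5,6,e); (5,8,e); (6,1,e); (7,2,e); (8,7,e); (9,2,e); (9,5,e); (10,2,e); (10,5,e); (11,2,e); (11,5,e); (12,2,e); (12,5,e); (13,2,e); (13,5,e)
step 6: rule r2; match: 0->2, 1->4, 2->5, 3->6; deleted nodes (none); deleted edges (none); added nodes 14; added edges (14,2,e); (14,5,e); result: nodes: 1:v, 2:u, 4:u, 5:z, 6:u, 7:w, 8:v, 9:w, 10:w, 11:w, 12:w, 13:w, 14:w edges: (1,2,e); (1,7,e); (4,6,e); (5,1,e); (5,4,e); (5,6,e); (5,8,e); (6,1,e); (7,2,e); (8,7,e); (9,2,e); (9,5,e); (10,2,e); (10,5,e); (11,2,e); (11,5,e); (12,2,e); (12,5,e); (13,2,e); (13,5,e); (14,2,e); (14,5,e)
final:
nodes: 1:v, 2:u, 4:u, 5:z, 6:u, 7:w, 8:v, 9:w, 10:w, 11:w, 12:w, 13:w, 14:w
edges: (1,2,e); (1,7,e); (4,6,e); (5,1,e); (5,4,e); (5,6,e); (5,8,e); (6,1,e); (7,2,e); (8,7,e); (9,2,e); (9,5,e); (10,2,e); (10,5,e); (11,2,e); (11,5,e); (12,2,e); (12,5,e); (13,2,e); (13,5,e); (14,2,e); (14,5,e)


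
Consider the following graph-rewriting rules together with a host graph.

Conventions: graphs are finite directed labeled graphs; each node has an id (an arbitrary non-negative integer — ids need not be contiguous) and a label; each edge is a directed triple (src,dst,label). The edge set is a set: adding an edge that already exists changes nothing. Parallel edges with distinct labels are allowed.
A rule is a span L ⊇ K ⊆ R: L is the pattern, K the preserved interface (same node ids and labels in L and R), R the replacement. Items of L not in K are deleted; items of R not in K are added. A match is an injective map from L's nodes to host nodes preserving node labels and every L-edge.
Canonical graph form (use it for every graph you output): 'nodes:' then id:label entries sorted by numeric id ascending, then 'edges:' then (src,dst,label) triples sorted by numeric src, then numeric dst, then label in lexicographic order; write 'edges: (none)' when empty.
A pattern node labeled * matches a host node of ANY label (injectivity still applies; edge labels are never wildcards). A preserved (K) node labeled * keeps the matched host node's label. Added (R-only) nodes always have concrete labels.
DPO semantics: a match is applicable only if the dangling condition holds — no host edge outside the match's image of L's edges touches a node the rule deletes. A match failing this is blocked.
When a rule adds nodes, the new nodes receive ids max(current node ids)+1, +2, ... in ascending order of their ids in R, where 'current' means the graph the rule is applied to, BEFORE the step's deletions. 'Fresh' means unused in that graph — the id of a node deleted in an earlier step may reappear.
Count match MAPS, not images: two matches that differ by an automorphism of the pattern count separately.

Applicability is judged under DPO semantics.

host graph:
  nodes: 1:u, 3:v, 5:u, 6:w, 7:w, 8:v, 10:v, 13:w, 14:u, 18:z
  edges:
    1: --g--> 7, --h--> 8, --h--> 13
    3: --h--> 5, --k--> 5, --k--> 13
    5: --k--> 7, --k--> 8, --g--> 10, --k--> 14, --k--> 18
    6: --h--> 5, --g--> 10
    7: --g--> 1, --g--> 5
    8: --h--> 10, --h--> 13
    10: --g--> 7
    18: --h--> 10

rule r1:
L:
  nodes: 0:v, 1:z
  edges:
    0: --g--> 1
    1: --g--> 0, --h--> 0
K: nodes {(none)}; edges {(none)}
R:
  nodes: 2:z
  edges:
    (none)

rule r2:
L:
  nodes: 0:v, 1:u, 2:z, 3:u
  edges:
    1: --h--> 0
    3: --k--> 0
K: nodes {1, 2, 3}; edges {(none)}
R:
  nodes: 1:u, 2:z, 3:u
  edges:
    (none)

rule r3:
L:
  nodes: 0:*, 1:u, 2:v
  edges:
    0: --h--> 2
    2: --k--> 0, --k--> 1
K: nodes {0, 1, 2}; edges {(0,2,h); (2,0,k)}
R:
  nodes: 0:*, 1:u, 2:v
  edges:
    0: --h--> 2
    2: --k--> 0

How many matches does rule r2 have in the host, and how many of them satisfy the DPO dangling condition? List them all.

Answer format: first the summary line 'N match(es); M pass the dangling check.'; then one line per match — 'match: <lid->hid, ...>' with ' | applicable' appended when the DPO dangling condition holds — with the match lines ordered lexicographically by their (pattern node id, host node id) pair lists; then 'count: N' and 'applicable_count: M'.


1 match(es); 0 pass the dangling check.
match: 0->8, 1->1, 2->18, 3->5
count: 1
applicable_count: 0
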